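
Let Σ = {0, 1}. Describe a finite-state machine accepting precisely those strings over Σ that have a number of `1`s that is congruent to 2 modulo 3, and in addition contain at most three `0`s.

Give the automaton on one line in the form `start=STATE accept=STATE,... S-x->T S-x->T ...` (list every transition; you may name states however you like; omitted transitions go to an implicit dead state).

start=A accept=F,I,L,M A-0->B A-1->C B-0->D B-1->E C-0->E C-1->F D-0->G D-1->H E-0->H E-1->I F-0->I F-1->A G-0->J G-1->K H-0->K H-1->L I-0->L I-1->B J-0->J J-1->J K-0->J K-1->M L-0->M L-1->D M-0->J M-1->G

Handle the two conditions separately and then intersect. One (3 states) tracks the count of `1`s modulo 3; the other (5 states) tracks the count of `0`s, saturating at 4. Each combined state is a pair, one component from each; accept when both components accept. After merging equivalent states the machine shrinks.
13 states suffice.
       0  1 
>  A   B  C 
   B   D  E 
   C   E  F 
   D   G  H 
   E   H  I 
 * F   I  A 
   G   J  K 
   H   K  L 
 * I   L  B 
   J   J  J 
   K   J  M 
 * L   M  D 
 * M   J  G 
(> = start, * = accepting)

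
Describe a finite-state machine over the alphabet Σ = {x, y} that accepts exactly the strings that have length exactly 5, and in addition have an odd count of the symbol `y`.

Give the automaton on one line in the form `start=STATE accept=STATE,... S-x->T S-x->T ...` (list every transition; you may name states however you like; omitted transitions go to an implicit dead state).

Run two small machines in parallel and take their product. The first has 7 states tracking the input length, saturating at 6; the second has 2 states tracking the count of `y`s modulo 2. A product state is a pair (one from each), accepting exactly when both do. Minimizing collapses redundant product states.
11 states suffice.
          x    y  
>  S0     S1   S2 
   S1     S3   S4 
   S2     S4   S3 
   S3     S5   S6 
   S4     S6   S5 
   S5     S7   S8 
   S6     S8   S7 
   S7     S9  S10 
   S8    S10   S9 
   S9     S9   S9 
 * S10    S9   S9 
(> = start, * = accepting)

start=S0 accept=S10 S0-x->S1 S0-y->S2 S1-x->S3 S1-y->S4 S2-x->S4 S2-y->S3 S3-x->S5 S3-y->S6 S4-x->S6 S4-y->S5 S5-x->S7 S5-y->S8 S6-x->S8 S6-y->S7 S7-x->S9 S7-y->S10 S8-x->S10 S8-y->S9 S9-x->S9 S9-y->S9 S10-x->S9 S10-y->S9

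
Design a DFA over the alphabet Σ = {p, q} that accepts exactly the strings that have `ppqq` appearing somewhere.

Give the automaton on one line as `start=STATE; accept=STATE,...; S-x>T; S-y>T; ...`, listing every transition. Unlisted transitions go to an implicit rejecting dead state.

start=s0; accept=s4; s0-p>s1; s0-q>s0; s1-p>s2; s1-q>s0; s2-p>s2; s2-q>s3; s3-p>s1; s3-q>s4; s4-p>s4; s4-q>s4

States s0..s3 record the length of the longest prefix of `ppqq` that matches the current input suffix. Reaching s4 means `ppqq` has been seen, and we stay there forever. Accept from s4.
5 states suffice.
        p   q  
>  s0   s1  s0 
   s1   s2  s0 
   s2   s2  s3 
   s3   s1  s4 
 * s4   s4  s4 
(> = start, * = accepting)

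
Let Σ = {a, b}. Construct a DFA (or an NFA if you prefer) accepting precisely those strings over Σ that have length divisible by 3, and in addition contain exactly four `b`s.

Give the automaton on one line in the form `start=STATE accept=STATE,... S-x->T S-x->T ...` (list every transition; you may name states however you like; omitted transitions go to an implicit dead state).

start=S0 accept=S15 S0-a->S1 S0-b->S2 S1-a->S3 S1-b->S4 S2-a->S4 S2-b->S5 S3-a->S0 S3-b->S6 S4-a->S6 S4-b->S7 S5-a->S7 S5-b->S8 S6-a->S2 S6-b->S9 S7-a->S9 S7-b->S10 S8-a->S10 S8-b->S11 S9-a->S5 S9-b->S12 S10-a->S12 S10-b->S13 S11-a->S13 S11-b->S14 S12-a->S8 S12-b->S15 S13-a->S15 S13-b->S14 S14-a->S14 S14-b->S14 S15-a->S11 S15-b->S14

Handle the two conditions separately and then intersect. The first has 3 states tracking the input length modulo 3; the second has 6 states tracking the count of `b`s, saturating at 5. A product state is a pair (one from each), accepting exactly when both do. Minimizing collapses redundant product states.
16 states suffice.
          a    b  
>  S0     S1   S2 
   S1     S3   S4 
   S2     S4   S5 
   S3     S0   S6 
   S4     S6   S7 
   S5     S7   S8 
   S6     S2   S9 
   S7     S9  S10 
   S8    S10  S11 
   S9     S5  S12 
   S10   S12  S13 
   S11   S13  S14 
   S12    S8  S15 
   S13   S15  S14 
   S14   S14  S14 
 * S15   S11  S14 
(> = start, * = accepting)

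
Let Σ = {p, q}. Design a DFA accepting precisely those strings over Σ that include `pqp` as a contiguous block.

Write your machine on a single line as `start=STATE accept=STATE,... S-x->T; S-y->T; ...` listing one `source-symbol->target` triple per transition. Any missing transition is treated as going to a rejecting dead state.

States s0..s2 record the length of the longest prefix of `pqp` that matches the current input suffix. Reaching s3 means `pqp` has been seen, and we stay there forever. Accept from s3.
4 states suffice.
        p   q  
>  s0   s1  s0 
   s1   s1  s2 
   s2   s3  s0 
 * s3   s3  s3 
(> = start, * = accepting)

start=s0; accept=s3; s0-p->s1; s0-q->s0; s1-p->s1; s1-q->s2; s2-p->s3; s2-q->s0; s3-p->s3; s3-q->s3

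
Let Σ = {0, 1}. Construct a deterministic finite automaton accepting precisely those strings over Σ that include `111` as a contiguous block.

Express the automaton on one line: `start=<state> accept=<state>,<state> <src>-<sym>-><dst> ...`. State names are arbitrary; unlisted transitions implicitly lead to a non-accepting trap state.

start=A accept=D A-0->A A-1->B B-0->A B-1->C C-0->A C-1->D D-0->D D-1->D

States A..C record the length of the longest prefix of `111` that matches the current input suffix. Reaching D means `111` has been seen, and we stay there forever. Accept from D.
       0  1 
>  A   A  B 
   B   A  C 
   C   A  D 
 * D   D  D 
(> = start, * = accepting)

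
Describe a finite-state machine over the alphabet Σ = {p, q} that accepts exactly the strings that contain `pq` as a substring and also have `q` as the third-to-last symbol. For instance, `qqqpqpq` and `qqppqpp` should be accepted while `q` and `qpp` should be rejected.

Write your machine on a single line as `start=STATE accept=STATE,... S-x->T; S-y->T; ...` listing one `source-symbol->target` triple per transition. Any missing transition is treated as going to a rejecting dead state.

Run two small machines in parallel and take their product. One (3 states) tracks whether and how much of `pq` has been seen; the other (15 states) tracks the last 3 symbols read. Each combined state is a pair, one component from each; accept when both components accept.
          p    q  
>  S0     S1   S2 
   S1     S3   S4 
   S2     S5   S6 
   S3     S7   S8 
   S4     S9  S10 
   S5    S11  S12 
   S6    S13  S14 
   S7     S7   S8 
   S8     S9  S10 
   S9    S15  S12 
   S10   S16  S17 
   S11    S7   S8 
 * S12    S9  S10 
   S13   S11  S12 
   S14   S13  S14 
 * S15   S18   S8 
 * S16   S15  S12 
 * S17   S16  S17 
   S18   S18   S8 
(> = start, * = accepting)

start=S0; accept=S12,S15,S16,S17; S0-p->S1; S0-q->S2; S1-p->S3; S1-q->S4; S2-p->S5; S2-q->S6; S3-p->S7; S3-q->S8; S4-p->S9; S4-q->S10; S5-p->S11; S5-q->S12; S6-p->S13; S6-q->S14; S7-p->S7; S7-q->S8; S8-p->S9; S8-q->S10; S9-p->S15; S9-q->S12; S10-p->S16; S10-q->S17; S11-p->S7; S11-q->S8; S12-p->S9; S12-q->S10; S13-p->S11; S13-q->S12; S14-p->S13; S14-q->S14; S15-p->S18; S15-q->S8; S16-p->S15; S16-q->S12; S17-p->S16; S17-q->S17; S18-p->S18; S18-q->S8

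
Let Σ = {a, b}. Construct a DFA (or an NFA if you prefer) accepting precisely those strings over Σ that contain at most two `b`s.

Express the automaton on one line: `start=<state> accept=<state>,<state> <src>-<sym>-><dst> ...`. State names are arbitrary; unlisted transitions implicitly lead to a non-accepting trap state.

Only the number of `b`s matters, and only up to 3. Make a chain q0 → q1 → q2 → q3 advanced by each `b` (with q3 absorbing); every other symbol self-loops. The accepting set is {q0, q1, q2}.
        a   b  
>* q0   q0  q1 
 * q1   q1  q2 
 * q2   q2  q3 
   q3   q3  q3 
(> = start, * = accepting)

start=q0 accept=q0,q1,q2 q0-a->q0 q0-b->q1 q1-a->q1 q1-b->q2 q2-a->q2 q2-b->q3 q3-a->q3 q3-b->q3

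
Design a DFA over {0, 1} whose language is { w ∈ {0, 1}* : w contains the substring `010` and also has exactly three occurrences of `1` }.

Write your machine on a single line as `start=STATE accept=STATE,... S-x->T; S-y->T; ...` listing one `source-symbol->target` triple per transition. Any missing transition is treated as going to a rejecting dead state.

Build one automaton per condition and run them in lockstep. One (4 states) tracks whether and how much of `010` has been seen; the other (5 states) tracks the count of `1`s, saturating at 4. Each combined state is a pair, one component from each; accept when both components accept. Equivalent product states are then merged.
13 states suffice.
       0  1 
>  A   B  C 
   B   B  D 
   C   E  F 
   D   G  F 
   E   E  H 
   F   I  J 
   G   G  K 
   H   K  J 
   I   I  L 
   J   J  J 
   K   K  M 
   L   M  J 
 * M   M  J 
(> = start, * = accepting)

start=A; accept=M; A-0->B; A-1->C; B-0->B; B-1->D; C-0->E; C-1->F; D-0->G; D-1->F; E-0->E; E-1->H; F-0->I; F-1->J; G-0->G; G-1->K; H-0->K; H-1->J; I-0->I; I-1->L; J-0->J; J-1->J; K-0->K; K-1->M; L-0->M; L-1->J; M-0->M; M-1->J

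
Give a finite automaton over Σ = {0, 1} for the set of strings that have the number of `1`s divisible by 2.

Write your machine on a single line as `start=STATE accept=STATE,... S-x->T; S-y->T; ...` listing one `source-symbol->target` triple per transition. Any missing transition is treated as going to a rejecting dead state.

start=A; accept=A; A-0->A; A-1->B; B-0->B; B-1->A

Keep the running count of `1`s modulo 2: each `1` advances along the cycle A → B → A while other symbols loop. Accept at A.
2 states suffice.
       0  1 
>* A   A  B 
   B   B  A 
(> = start, * = accepting)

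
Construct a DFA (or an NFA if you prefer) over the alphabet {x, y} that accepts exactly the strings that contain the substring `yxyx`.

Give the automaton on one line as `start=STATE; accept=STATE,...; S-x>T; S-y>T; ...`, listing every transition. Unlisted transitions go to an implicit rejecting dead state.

start=s0; accept=s4; s0-x>s0; s0-y>s1; s1-x>s2; s1-y>s1; s2-x>s0; s2-y>s3; s3-x>s4; s3-y>s1; s4-x>s4; s4-y>s4

States s0..s3 record the length of the longest prefix of `yxyx` that matches the current input suffix. Reaching s4 means `yxyx` has been seen, and we stay there forever. Accept from s4.
5 states suffice.
        x   y  
>  s0   s0  s1 
   s1   s2  s1 
   s2   s0  s3 
   s3   s4  s1 
 * s4   s4  s4 
(> = start, * = accepting)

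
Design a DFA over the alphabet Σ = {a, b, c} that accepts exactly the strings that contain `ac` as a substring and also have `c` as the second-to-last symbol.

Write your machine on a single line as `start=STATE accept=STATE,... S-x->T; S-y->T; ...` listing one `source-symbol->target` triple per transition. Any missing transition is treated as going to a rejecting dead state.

Handle the two conditions separately and then intersect. The first has 3 states tracking whether and how much of `ac` has been seen; the second has 13 states tracking the last 2 symbols read. A product state is a pair (one from each), accepting exactly when both do. Equivalent product states are then merged.
A 6-state machine:
        a   b   c  
>  q0   q1  q0  q0 
   q1   q1  q0  q2 
   q2   q3  q3  q4 
 * q3   q5  q5  q2 
 * q4   q3  q3  q4 
   q5   q5  q5  q2 
(> = start, * = accepting)

start=q0; accept=q3,q4; q0-a->q1; q0-b->q0; q0-c->q0; q1-a->q1; q1-b->q0; q1-c->q2; q2-a->q3; q2-b->q3; q2-c->q4; q3-a->q5; q3-b->q5; q3-c->q2; q4-a->q3; q4-b->q3; q4-c->q4; q5-a->q5; q5-b->q5; q5-c->q2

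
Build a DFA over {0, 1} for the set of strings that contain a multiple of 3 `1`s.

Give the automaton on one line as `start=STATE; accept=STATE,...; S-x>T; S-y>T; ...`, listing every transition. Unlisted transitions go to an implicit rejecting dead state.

start=q0; accept=q0; q0-0>q0; q0-1>q1; q1-0>q1; q1-1>q2; q2-0>q2; q2-1>q0

Keep the running count of `1`s modulo 3: each `1` advances along the cycle q0 → q1 → q2 → q0 while other symbols loop. Accept at q0.
A 3-state machine:
        0   1  
>* q0   q0  q1 
   q1   q1  q2 
   q2   q2  q0 
(> = start, * = accepting)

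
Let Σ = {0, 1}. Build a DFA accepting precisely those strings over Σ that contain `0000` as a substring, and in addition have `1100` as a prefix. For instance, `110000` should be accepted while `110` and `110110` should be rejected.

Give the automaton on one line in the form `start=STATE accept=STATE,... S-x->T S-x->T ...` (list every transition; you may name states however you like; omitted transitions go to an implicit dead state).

Build one automaton per condition and run them in lockstep. One (5 states) tracks whether and how much of `0000` has been seen; the other (6 states) tracks whether the input so far still matches the prefix `1100`. Each combined state is a pair, one component from each; accept when both components accept.
With 14 states:
          0    1  
>  s0     s1   s2 
   s1     s3   s4 
   s2     s1   s5 
   s3     s6   s4 
   s4     s1   s4 
   s5     s7   s4 
   s6     s8   s4 
   s7     s9   s4 
   s8     s8   s8 
   s9    s10  s11 
   s10   s12  s11 
   s11   s13  s11 
 * s12   s12  s12 
   s13    s9  s11 
(> = start, * = accepting)

start=s0 accept=s12 s0-0->s1 s0-1->s2 s1-0->s3 s1-1->s4 s2-0->s1 s2-1->s5 s3-0->s6 s3-1->s4 s4-0->s1 s4-1->s4 s5-0->s7 s5-1->s4 s6-0->s8 s6-1->s4 s7-0->s9 s7-1->s4 s8-0->s8 s8-1->s8 s9-0->s10 s9-1->s11 s10-0->s12 s10-1->s11 s11-0->s13 s11-1->s11 s12-0->s12 s12-1->s12 s13-0->s9 s13-1->s11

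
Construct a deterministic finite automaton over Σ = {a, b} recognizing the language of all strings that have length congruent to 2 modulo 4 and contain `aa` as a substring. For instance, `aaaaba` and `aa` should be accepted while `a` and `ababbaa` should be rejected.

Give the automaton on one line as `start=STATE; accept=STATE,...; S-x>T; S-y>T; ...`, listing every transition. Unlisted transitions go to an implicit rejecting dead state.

start=q0; accept=q3; q0-a>q1; q0-b>q2; q1-a>q3; q1-b>q4; q2-a>q5; q2-b>q4; q3-a>q6; q3-b>q6; q4-a>q7; q4-b>q8; q5-a>q6; q5-b>q8; q6-a>q9; q6-b>q9; q7-a>q9; q7-b>q0; q8-a>q10; q8-b>q0; q9-a>q11; q9-b>q11; q10-a>q11; q10-b>q2; q11-a>q3; q11-b>q3

Run two small machines in parallel and take their product. One (4 states) tracks the input length modulo 4; the other (3 states) tracks whether and how much of `aa` has been seen. Each combined state is a pair, one component from each; accept when both components accept.
12 states suffice.
          a    b  
>  q0     q1   q2 
   q1     q3   q4 
   q2     q5   q4 
 * q3     q6   q6 
   q4     q7   q8 
   q5     q6   q8 
   q6     q9   q9 
   q7     q9   q0 
   q8    q10   q0 
   q9    q11  q11 
   q10   q11   q2 
   q11    q3   q3 
(> = start, * = accepting)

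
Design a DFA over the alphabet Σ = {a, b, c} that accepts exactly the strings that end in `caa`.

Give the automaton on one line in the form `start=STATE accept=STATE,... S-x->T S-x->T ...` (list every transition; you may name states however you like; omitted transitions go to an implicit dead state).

start=S0 accept=S3 S0-a->S0 S0-b->S0 S0-c->S1 S1-a->S2 S1-b->S0 S1-c->S1 S2-a->S3 S2-b->S0 S2-c->S1 S3-a->S0 S3-b->S0 S3-c->S1

Remember how much of `caa` the current input suffix matches. State S0 means no match yet; S1 means the last symbol is `c`; S2 means the last 2 symbols are `ca`; S3 means the last 3 symbols are `caa`. Only S3 accepts. On a mismatch, fall back to the longest proper suffix that is still a prefix of `caa`.
4 states suffice.
        a   b   c  
>  S0   S0  S0  S1 
   S1   S2  S0  S1 
   S2   S3  S0  S1 
 * S3   S0  S0  S1 
(> = start, * = accepting)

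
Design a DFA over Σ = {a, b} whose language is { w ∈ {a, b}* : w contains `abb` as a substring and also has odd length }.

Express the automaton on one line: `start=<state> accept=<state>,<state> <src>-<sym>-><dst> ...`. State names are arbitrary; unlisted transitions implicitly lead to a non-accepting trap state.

Build one automaton per condition and run them in lockstep. The first has 4 states tracking whether and how much of `abb` has been seen; the second has 2 states tracking the input length modulo 2. A product state is a pair (one from each), accepting exactly when both do.
With 8 states:
        a   b  
>  S0   S1  S2 
   S1   S3  S4 
   S2   S3  S0 
   S3   S1  S5 
   S4   S1  S6 
   S5   S3  S7 
 * S6   S7  S7 
   S7   S6  S6 
(> = start, * = accepting)

start=S0 accept=S6 S0-a->S1 S0-b->S2 S1-a->S3 S1-b->S4 S2-a->S3 S2-b->S0 S3-a->S1 S3-b->S5 S4-a->S1 S4-b->S6 S5-a->S3 S5-b->S7 S6-a->S7 S6-b->S7 S7-a->S6 S7-b->S6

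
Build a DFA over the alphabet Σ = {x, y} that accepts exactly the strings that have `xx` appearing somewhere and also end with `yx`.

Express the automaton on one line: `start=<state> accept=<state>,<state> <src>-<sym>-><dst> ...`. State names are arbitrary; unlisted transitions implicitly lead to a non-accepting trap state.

start=q0 accept=q6 q0-x->q1 q0-y->q2 q1-x->q3 q1-y->q2 q2-x->q4 q2-y->q2 q3-x->q3 q3-y->q5 q4-x->q3 q4-y->q2 q5-x->q6 q5-y->q5 q6-x->q3 q6-y->q5

Run two small machines in parallel and take their product. The first has 3 states tracking whether and how much of `xx` has been seen; the second has 3 states tracking how much of the suffix `yx` has currently been matched. A product state is a pair (one from each), accepting exactly when both do.
7 states suffice.
        x   y  
>  q0   q1  q2 
   q1   q3  q2 
   q2   q4  q2 
   q3   q3  q5 
   q4   q3  q2 
   q5   q6  q5 
 * q6   q3  q5 
(> = start, * = accepting)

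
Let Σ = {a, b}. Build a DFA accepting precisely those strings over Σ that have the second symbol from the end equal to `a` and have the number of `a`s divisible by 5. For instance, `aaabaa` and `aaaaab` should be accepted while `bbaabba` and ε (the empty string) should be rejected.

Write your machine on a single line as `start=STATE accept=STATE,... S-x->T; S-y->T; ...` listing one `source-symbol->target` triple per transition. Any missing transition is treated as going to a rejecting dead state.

Build one automaton per condition and run them in lockstep. The first has 7 states tracking the last 2 symbols read; the second has 5 states tracking the count of `a`s modulo 5. A product state is a pair (one from each), accepting exactly when both do. Equivalent product states are then merged.
A 9-state machine:
        a   b  
>  s0   s1  s0 
   s1   s2  s1 
   s2   s3  s2 
   s3   s4  s3 
   s4   s5  s6 
 * s5   s1  s7 
   s6   s8  s6 
 * s7   s1  s0 
   s8   s1  s7 
(> = start, * = accepting)

start=s0; accept=s5,s7; s0-a->s1; s0-b->s0; s1-a->s2; s1-b->s1; s2-a->s3; s2-b->s2; s3-a->s4; s3-b->s3; s4-a->s5; s4-b->s6; s5-a->s1; s5-b->s7; s6-a->s8; s6-b->s6; s7-a->s1; s7-b->s0; s8-a->s1; s8-b->s7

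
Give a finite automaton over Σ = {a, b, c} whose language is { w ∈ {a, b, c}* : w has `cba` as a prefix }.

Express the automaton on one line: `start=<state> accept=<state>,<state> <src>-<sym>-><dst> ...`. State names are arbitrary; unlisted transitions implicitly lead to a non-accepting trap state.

start=s0 accept=s3 s0-a->s4 s0-b->s4 s0-c->s1 s1-a->s4 s1-b->s2 s1-c->s4 s2-a->s3 s2-b->s4 s2-c->s4 s3-a->s3 s3-b->s3 s3-c->s3 s4-a->s4 s4-b->s4 s4-c->s4

Check the first 3 symbols one by one: s0 through s2 record how many have matched `cba` so far; any wrong symbol goes to the dead state s4. After all 3 match we enter the accepting sink s3.
A 5-state machine:
        a   b   c  
>  s0   s4  s4  s1 
   s1   s4  s2  s4 
   s2   s3  s4  s4 
 * s3   s3  s3  s3 
   s4   s4  s4  s4 
(> = start, * = accepting)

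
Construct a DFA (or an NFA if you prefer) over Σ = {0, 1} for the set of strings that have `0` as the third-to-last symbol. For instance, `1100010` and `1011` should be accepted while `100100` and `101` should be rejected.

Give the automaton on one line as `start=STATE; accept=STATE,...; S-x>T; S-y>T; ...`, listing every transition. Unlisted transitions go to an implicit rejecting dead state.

A DFA must remember the last 3 symbols (since which symbol is third-to-last isn't known until the input ends). Use one state per possible window of the last ≤3 symbols; accept from those whose window starts with `0`.
With 15 states:
          0    1  
>  q0     q1   q2 
   q1     q3   q4 
   q2     q5   q6 
   q3     q7   q8 
   q4     q9  q10 
   q5    q11  q12 
   q6    q13  q14 
 * q7     q7   q8 
 * q8     q9  q10 
 * q9    q11  q12 
 * q10   q13  q14 
   q11    q7   q8 
   q12    q9  q10 
   q13   q11  q12 
   q14   q13  q14 
(> = start, * = accepting)

start=q0; accept=q7,q8,q9,q10; q0-0>q1; q0-1>q2; q1-0>q3; q1-1>q4; q2-0>q5; q2-1>q6; q3-0>q7; q3-1>q8; q4-0>q9; q4-1>q10; q5-0>q11; q5-1>q12; q6-0>q13; q6-1>q14; q7-0>q7; q7-1>q8; q8-0>q9; q8-1>q10; q9-0>q11; q9-1>q12; q10-0>q13; q10-1>q14; q11-0>q7; q11-1>q8; q12-0>q9; q12-1>q10; q13-0>q11; q13-1>q12; q14-0>q13; q14-1>q14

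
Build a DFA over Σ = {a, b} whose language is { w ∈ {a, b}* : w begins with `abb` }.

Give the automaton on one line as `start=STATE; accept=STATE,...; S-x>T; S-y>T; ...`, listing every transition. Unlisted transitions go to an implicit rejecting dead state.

Walk along `abb` while the input agrees: from s0 take `a` to s1, and so on. Any deviation drops to the rejecting sink s4. Once s3 is reached the prefix is confirmed and every continuation is accepted.
With 5 states:
        a   b  
>  s0   s1  s4 
   s1   s4  s2 
   s2   s4  s3 
 * s3   s3  s3 
   s4   s4  s4 
(> = start, * = accepting)

start=s0; accept=s3; s0-a>s1; s0-b>s4; s1-a>s4; s1-b>s2; s2-a>s4; s2-b>s3; s3-a>s3; s3-b>s3; s4-a>s4; s4-b>s4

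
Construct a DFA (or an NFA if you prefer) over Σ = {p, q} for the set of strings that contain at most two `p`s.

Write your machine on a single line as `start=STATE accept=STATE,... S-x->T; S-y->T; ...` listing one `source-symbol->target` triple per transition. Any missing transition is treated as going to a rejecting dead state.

start=s0; accept=s0,s1,s2; s0-p->s1; s0-q->s0; s1-p->s2; s1-q->s1; s2-p->s3; s2-q->s2; s3-p->s3; s3-q->s3

Only the number of `p`s matters, and only up to 3. Make a chain s0 → s1 → s2 → s3 advanced by each `p` (with s3 absorbing); every other symbol self-loops. The accepting set is {s0, s1, s2}.
        p   q  
>* s0   s1  s0 
 * s1   s2  s1 
 * s2   s3  s2 
   s3   s3  s3 
(> = start, * = accepting)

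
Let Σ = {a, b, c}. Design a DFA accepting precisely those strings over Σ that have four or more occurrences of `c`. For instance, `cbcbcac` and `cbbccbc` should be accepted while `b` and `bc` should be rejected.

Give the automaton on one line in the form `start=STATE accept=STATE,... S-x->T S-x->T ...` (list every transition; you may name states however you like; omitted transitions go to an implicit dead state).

start=q0 accept=q4,q5 q0-a->q0 q0-b->q0 q0-c->q1 q1-a->q1 q1-b->q1 q1-c->q2 q2-a->q2 q2-b->q2 q2-c->q3 q3-a->q3 q3-b->q3 q3-c->q4 q4-a->q4 q4-b->q4 q4-c->q5 q5-a->q5 q5-b->q5 q5-c->q5

Count `c`s, saturating at 5: states q0 through q4 mean 0 through 4 `c`s seen; q5 means more than 4. Each `c` increments (capped at q5); other symbols loop. Accept from {q4, q5}.
With 6 states:
        a   b   c  
>  q0   q0  q0  q1 
   q1   q1  q1  q2 
   q2   q2  q2  q3 
   q3   q3  q3  q4 
 * q4   q4  q4  q5 
 * q5   q5  q5  q5 
(> = start, * = accepting)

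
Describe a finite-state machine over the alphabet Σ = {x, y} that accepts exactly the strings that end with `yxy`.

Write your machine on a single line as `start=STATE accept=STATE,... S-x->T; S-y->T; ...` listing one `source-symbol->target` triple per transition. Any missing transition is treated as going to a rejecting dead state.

Let each state record the length of the longest suffix of the input read so far that is also a prefix of `yxy`. q1 means the last symbol is `y`; q2 means the last 2 symbols are `yx`; q3 means the last 3 symbols are `yxy`. Accept only at q3, where the string currently ends in `yxy`.
A 4-state machine:
        x   y  
>  q0   q0  q1 
   q1   q2  q1 
   q2   q0  q3 
 * q3   q2  q1 
(> = start, * = accepting)

start=q0; accept=q3; q0-x->q0; q0-y->q1; q1-x->q2; q1-y->q1; q2-x->q0; q2-y->q3; q3-x->q2; q3-y->q1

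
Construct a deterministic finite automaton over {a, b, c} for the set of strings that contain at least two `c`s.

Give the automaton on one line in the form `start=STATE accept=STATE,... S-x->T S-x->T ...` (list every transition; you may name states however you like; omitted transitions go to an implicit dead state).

Count `c`s, saturating at 3: states s0 through s2 mean 0 through 2 `c`s seen; s3 means more than 2. Each `c` increments (capped at s3); other symbols loop. Accept from {s2, s3}.
A 4-state machine:
        a   b   c  
>  s0   s0  s0  s1 
   s1   s1  s1  s2 
 * s2   s2  s2  s3 
 * s3   s3  s3  s3 
(> = start, * = accepting)

start=s0 accept=s2,s3 s0-a->s0 s0-b->s0 s0-c->s1 s1-a->s1 s1-b->s1 s1-c->s2 s2-a->s2 s2-b->s2 s2-c->s3 s3-a->s3 s3-b->s3 s3-c->s3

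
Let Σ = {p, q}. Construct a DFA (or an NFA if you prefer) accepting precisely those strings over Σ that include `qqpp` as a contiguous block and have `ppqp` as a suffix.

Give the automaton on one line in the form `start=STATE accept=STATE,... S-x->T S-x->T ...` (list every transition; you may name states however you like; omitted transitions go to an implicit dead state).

Run two small machines in parallel and take their product. The first has 5 states tracking whether and how much of `qqpp` has been seen; the second has 5 states tracking how much of the suffix `ppqp` has currently been matched. A product state is a pair (one from each), accepting exactly when both do.
          p    q  
>  s0     s1   s2 
   s1     s3   s2 
   s2     s1   s4 
   s3     s3   s5 
   s4     s6   s4 
   s5     s7   s4 
   s6     s8   s2 
   s7     s3   s2 
   s8     s8   s9 
   s9    s10  s11 
 * s10    s8  s11 
   s11   s12  s11 
   s12    s8  s11 
(> = start, * = accepting)

start=s0 accept=s10 s0-p->s1 s0-q->s2 s1-p->s3 s1-q->s2 s2-p->s1 s2-q->s4 s3-p->s3 s3-q->s5 s4-p->s6 s4-q->s4 s5-p->s7 s5-q->s4 s6-p->s8 s6-q->s2 s7-p->s3 s7-q->s2 s8-p->s8 s8-q->s9 s9-p->s10 s9-q->s11 s10-p->s8 s10-q->s11 s11-p->s12 s11-q->s11 s12-p->s8 s12-q->s11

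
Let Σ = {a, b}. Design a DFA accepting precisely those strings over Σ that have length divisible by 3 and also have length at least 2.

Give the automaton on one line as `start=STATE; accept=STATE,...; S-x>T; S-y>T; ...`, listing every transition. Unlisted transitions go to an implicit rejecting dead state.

start=q0; accept=q3; q0-a>q1; q0-b>q1; q1-a>q2; q1-b>q2; q2-a>q3; q2-b>q3; q3-a>q1; q3-b>q1

Run two small machines in parallel and take their product. The first has 3 states tracking the input length modulo 3; the second has 4 states tracking the input length, saturating at 3. A product state is a pair (one from each), accepting exactly when both do. Equivalent product states are then merged.
A 4-state machine:
        a   b  
>  q0   q1  q1 
   q1   q2  q2 
   q2   q3  q3 
 * q3   q1  q1 
(> = start, * = accepting)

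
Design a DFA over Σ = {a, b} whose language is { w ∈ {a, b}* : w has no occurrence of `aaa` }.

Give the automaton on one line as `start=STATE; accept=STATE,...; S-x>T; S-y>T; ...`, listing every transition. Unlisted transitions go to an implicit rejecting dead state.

start=q0; accept=q0,q1,q2; q0-a>q1; q0-b>q0; q1-a>q2; q1-b>q0; q2-a>q3; q2-b>q0; q3-a>q3; q3-b>q3

This is the complement of 'contains `aaa`'. Use the same substring-matching states — q0 through q3 holding how much of `aaa` has just been matched — but flip the accepting set: everything except the trap q3 accepts.
With 4 states:
        a   b  
>* q0   q1  q0 
 * q1   q2  q0 
 * q2   q3  q0 
   q3   q3  q3 
(> = start, * = accepting)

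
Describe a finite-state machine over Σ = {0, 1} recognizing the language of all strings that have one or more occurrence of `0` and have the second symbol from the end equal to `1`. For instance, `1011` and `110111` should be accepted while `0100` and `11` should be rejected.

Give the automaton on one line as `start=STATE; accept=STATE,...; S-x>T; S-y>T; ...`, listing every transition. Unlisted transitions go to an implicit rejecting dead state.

Build one automaton per condition and run them in lockstep. One (3 states) tracks the count of `0`s, saturating at 2; the other (7 states) tracks the last 2 symbols read. Each combined state is a pair, one component from each; accept when both components accept. After merging equivalent states the machine shrinks.
With 6 states:
       0  1 
>  A   B  C 
   B   B  D 
   C   E  C 
   D   E  F 
 * E   B  D 
 * F   E  F 
(> = start, * = accepting)

start=A; accept=E,F; A-0>B; A-1>C; B-0>B; B-1>D; C-0>E; C-1>C; D-0>E; D-1>F; E-0>B; E-1>D; F-0>E; F-1>F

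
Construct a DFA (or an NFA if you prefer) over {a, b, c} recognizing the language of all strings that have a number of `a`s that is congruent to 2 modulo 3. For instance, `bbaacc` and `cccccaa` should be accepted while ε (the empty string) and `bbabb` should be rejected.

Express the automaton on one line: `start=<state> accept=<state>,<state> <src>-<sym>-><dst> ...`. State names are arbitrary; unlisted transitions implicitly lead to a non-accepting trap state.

The only thing that matters is how many `a`s have appeared, reduced mod 3. Use one state per residue: S0 for 0, …, S2 for 2. Reading `a` moves to the next residue; anything else stays put. S2 is accepting.
        a   b   c  
>  S0   S1  S0  S0 
   S1   S2  S1  S1 
 * S2   S0  S2  S2 
(> = start, * = accepting)

start=S0 accept=S2 S0-a->S1 S0-b->S0 S0-c->S0 S1-a->S2 S1-b->S1 S1-c->S1 S2-a->S0 S2-b->S2 S2-c->S2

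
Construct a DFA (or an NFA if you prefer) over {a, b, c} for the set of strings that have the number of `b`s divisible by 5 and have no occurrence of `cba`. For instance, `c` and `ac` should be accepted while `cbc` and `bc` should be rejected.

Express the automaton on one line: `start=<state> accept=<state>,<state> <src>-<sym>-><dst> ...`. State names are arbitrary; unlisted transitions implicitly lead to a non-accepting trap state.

start=q0 accept=q0,q2,q17 q0-a->q0 q0-b->q1 q0-c->q2 q1-a->q1 q1-b->q3 q1-c->q4 q2-a->q0 q2-b->q5 q2-c->q2 q3-a->q3 q3-b->q6 q3-c->q7 q4-a->q1 q4-b->q8 q4-c->q4 q5-a->q9 q5-b->q3 q5-c->q4 q6-a->q6 q6-b->q10 q6-c->q11 q7-a->q3 q7-b->q12 q7-c->q7 q8-a->q13 q8-b->q6 q8-c->q7 q9-a->q9 q9-b->q13 q9-c->q9 q10-a->q10 q10-b->q0 q10-c->q14 q11-a->q6 q11-b->q15 q11-c->q11 q12-a->q16 q12-b->q10 q12-c->q11 q13-a->q13 q13-b->q16 q13-c->q13 q14-a->q10 q14-b->q17 q14-c->q14 q15-a->q18 q15-b->q0 q15-c->q14 q16-a->q16 q16-b->q18 q16-c->q16 q17-a->q19 q17-b->q1 q17-c->q2 q18-a->q18 q18-b->q19 q18-c->q18 q19-a->q19 q19-b->q9 q19-c->q19

Build one automaton per condition and run them in lockstep. One (5 states) tracks the count of `b`s modulo 5; the other (4 states) tracks partial matches of the forbidden pattern `cba`. Each combined state is a pair, one component from each; accept when both components accept.
20 states suffice.
          a    b    c  
>* q0     q0   q1   q2 
   q1     q1   q3   q4 
 * q2     q0   q5   q2 
   q3     q3   q6   q7 
   q4     q1   q8   q4 
   q5     q9   q3   q4 
   q6     q6  q10  q11 
   q7     q3  q12   q7 
   q8    q13   q6   q7 
   q9     q9  q13   q9 
   q10   q10   q0  q14 
   q11    q6  q15  q11 
   q12   q16  q10  q11 
   q13   q13  q16  q13 
   q14   q10  q17  q14 
   q15   q18   q0  q14 
   q16   q16  q18  q16 
 * q17   q19   q1   q2 
   q18   q18  q19  q18 
   q19   q19   q9  q19 
(> = start, * = accepting)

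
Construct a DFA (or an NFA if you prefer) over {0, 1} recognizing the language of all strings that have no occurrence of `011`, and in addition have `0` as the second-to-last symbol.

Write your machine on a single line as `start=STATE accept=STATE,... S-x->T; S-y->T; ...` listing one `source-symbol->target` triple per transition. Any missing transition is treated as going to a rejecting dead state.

Handle the two conditions separately and then intersect. One (4 states) tracks partial matches of the forbidden pattern `011`; the other (7 states) tracks the last 2 symbols read. Each combined state is a pair, one component from each; accept when both components accept.
An 11-state machine:
          0    1  
>  S0     S1   S2 
   S1     S3   S4 
   S2     S5   S6 
 * S3     S3   S4 
 * S4     S5   S7 
   S5     S3   S4 
   S6     S5   S6 
   S7     S8   S7 
   S8     S9  S10 
   S9     S9  S10 
   S10    S8   S7 
(> = start, * = accepting)

start=S0; accept=S3,S4; S0-0->S1; S0-1->S2; S1-0->S3; S1-1->S4; S2-0->S5; S2-1->S6; S3-0->S3; S3-1->S4; S4-0->S5; S4-1->S7; S5-0->S3; S5-1->S4; S6-0->S5; S6-1->S6; S7-0->S8; S7-1->S7; S8-0->S9; S8-1->S10; S9-0->S9; S9-1->S10; S10-0->S8; S10-1->S7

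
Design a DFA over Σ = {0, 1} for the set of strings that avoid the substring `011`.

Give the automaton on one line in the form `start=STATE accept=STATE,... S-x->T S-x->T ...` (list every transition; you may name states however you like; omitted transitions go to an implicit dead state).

start=s0 accept=s0,s1,s2 s0-0->s1 s0-1->s0 s1-0->s1 s1-1->s2 s2-0->s1 s2-1->s3 s3-0->s3 s3-1->s3

This is the complement of 'contains `011`'. Use the same substring-matching states — s0 through s3 holding how much of `011` has just been matched — but flip the accepting set: everything except the trap s3 accepts.
        0   1  
>* s0   s1  s0 
 * s1   s1  s2 
 * s2   s1  s3 
   s3   s3  s3 
(> = start, * = accepting)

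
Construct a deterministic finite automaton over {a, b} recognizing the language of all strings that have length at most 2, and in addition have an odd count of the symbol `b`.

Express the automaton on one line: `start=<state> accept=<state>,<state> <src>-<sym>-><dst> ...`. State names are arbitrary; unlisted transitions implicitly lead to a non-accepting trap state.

Run two small machines in parallel and take their product. One (4 states) tracks the input length, saturating at 3; the other (2 states) tracks the count of `b`s modulo 2. Each combined state is a pair, one component from each; accept when both components accept.
        a   b  
>  S0   S1  S2 
   S1   S3  S4 
 * S2   S4  S3 
   S3   S5  S6 
 * S4   S6  S5 
   S5   S5  S6 
   S6   S6  S5 
(> = start, * = accepting)

start=S0 accept=S2,S4 S0-a->S1 S0-b->S2 S1-a->S3 S1-b->S4 S2-a->S4 S2-b->S3 S3-a->S5 S3-b->S6 S4-a->S6 S4-b->S5 S5-a->S5 S5-b->S6 S6-a->S6 S6-b->S5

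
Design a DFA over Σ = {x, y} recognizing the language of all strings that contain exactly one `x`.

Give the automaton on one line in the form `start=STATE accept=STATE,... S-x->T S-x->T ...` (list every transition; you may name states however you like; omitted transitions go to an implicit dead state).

start=S0 accept=S1 S0-x->S1 S0-y->S0 S1-x->S2 S1-y->S1 S2-x->S2 S2-y->S2

Only the number of `x`s matters, and only up to 2. Make a chain S0 → S1 → S2 advanced by each `x` (with S2 absorbing); every other symbol self-loops. The accepting set is {S1}.
        x   y  
>  S0   S1  S0 
 * S1   S2  S1 
   S2   S2  S2 
(> = start, * = accepting)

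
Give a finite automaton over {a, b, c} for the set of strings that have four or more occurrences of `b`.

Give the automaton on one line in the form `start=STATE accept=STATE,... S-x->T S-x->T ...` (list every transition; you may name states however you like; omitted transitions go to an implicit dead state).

Only the number of `b`s matters, and only up to 5. Make a chain q0 → q1 → q2 → q3 → q4 → q5 advanced by each `b` (with q5 absorbing); every other symbol self-loops. The accepting set is {q4, q5}.
A 6-state machine:
        a   b   c  
>  q0   q0  q1  q0 
   q1   q1  q2  q1 
   q2   q2  q3  q2 
   q3   q3  q4  q3 
 * q4   q4  q5  q4 
 * q5   q5  q5  q5 
(> = start, * = accepting)

start=q0 accept=q4,q5 q0-a->q0 q0-b->q1 q0-c->q0 q1-a->q1 q1-b->q2 q1-c->q1 q2-a->q2 q2-b->q3 q2-c->q2 q3-a->q3 q3-b->q4 q3-c->q3 q4-a->q4 q4-b->q5 q4-c->q4 q5-a->q5 q5-b->q5 q5-c->q5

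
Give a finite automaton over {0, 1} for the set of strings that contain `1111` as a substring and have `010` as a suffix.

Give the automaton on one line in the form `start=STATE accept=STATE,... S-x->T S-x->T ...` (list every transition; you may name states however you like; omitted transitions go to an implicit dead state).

start=S0 accept=S10 S0-0->S1 S0-1->S2 S1-0->S1 S1-1->S3 S2-0->S1 S2-1->S4 S3-0->S5 S3-1->S4 S4-0->S1 S4-1->S6 S5-0->S1 S5-1->S3 S6-0->S1 S6-1->S7 S7-0->S8 S7-1->S7 S8-0->S8 S8-1->S9 S9-0->S10 S9-1->S7 S10-0->S8 S10-1->S9

Handle the two conditions separately and then intersect. The first has 5 states tracking whether and how much of `1111` has been seen; the second has 4 states tracking how much of the suffix `010` has currently been matched. A product state is a pair (one from each), accepting exactly when both do.
With 11 states:
          0    1  
>  S0     S1   S2 
   S1     S1   S3 
   S2     S1   S4 
   S3     S5   S4 
   S4     S1   S6 
   S5     S1   S3 
   S6     S1   S7 
   S7     S8   S7 
   S8     S8   S9 
   S9    S10   S7 
 * S10    S8   S9 
(> = start, * = accepting)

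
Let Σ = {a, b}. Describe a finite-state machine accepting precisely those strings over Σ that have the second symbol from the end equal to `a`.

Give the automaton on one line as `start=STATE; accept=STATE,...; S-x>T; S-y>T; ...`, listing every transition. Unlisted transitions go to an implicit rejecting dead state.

start=q0; accept=q3,q4; q0-a>q1; q0-b>q2; q1-a>q3; q1-b>q4; q2-a>q5; q2-b>q6; q3-a>q3; q3-b>q4; q4-a>q5; q4-b>q6; q5-a>q3; q5-b>q4; q6-a>q5; q6-b>q6

A DFA must remember the last 2 symbols (since which symbol is second-to-last isn't known until the input ends). Use one state per possible window of the last ≤2 symbols; accept from those whose window starts with `a`.
With 7 states:
        a   b  
>  q0   q1  q2 
   q1   q3  q4 
   q2   q5  q6 
 * q3   q3  q4 
 * q4   q5  q6 
   q5   q3  q4 
   q6   q5  q6 
(> = start, * = accepting)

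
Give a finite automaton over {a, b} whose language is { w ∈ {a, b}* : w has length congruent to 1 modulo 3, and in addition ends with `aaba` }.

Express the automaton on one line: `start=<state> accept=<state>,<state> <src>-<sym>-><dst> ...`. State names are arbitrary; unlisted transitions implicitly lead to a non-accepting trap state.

start=s0 accept=s11 s0-a->s1 s0-b->s2 s1-a->s3 s1-b->s4 s2-a->s5 s2-b->s4 s3-a->s6 s3-b->s7 s4-a->s8 s4-b->s0 s5-a->s6 s5-b->s0 s6-a->s9 s6-b->s10 s7-a->s11 s7-b->s2 s8-a->s9 s8-b->s2 s9-a->s3 s9-b->s12 s10-a->s13 s10-b->s4 s11-a->s3 s11-b->s4 s12-a->s14 s12-b->s0 s13-a->s6 s13-b->s0 s14-a->s9 s14-b->s2

Handle the two conditions separately and then intersect. One (3 states) tracks the input length modulo 3; the other (5 states) tracks how much of the suffix `aaba` has currently been matched. Each combined state is a pair, one component from each; accept when both components accept.
With 15 states:
          a    b  
>  s0     s1   s2 
   s1     s3   s4 
   s2     s5   s4 
   s3     s6   s7 
   s4     s8   s0 
   s5     s6   s0 
   s6     s9  s10 
   s7    s11   s2 
   s8     s9   s2 
   s9     s3  s12 
   s10   s13   s4 
 * s11    s3   s4 
   s12   s14   s0 
   s13    s6   s0 
   s14    s9   s2 
(> = start, * = accepting)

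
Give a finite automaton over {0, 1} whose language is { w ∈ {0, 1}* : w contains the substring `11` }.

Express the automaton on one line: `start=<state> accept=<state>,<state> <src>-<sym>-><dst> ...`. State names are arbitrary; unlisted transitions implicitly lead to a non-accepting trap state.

States S0..S1 record the length of the longest prefix of `11` that matches the current input suffix. Reaching S2 means `11` has been seen, and we stay there forever. Accept from S2.
With 3 states:
        0   1  
>  S0   S0  S1 
   S1   S0  S2 
 * S2   S2  S2 
(> = start, * = accepting)

start=S0 accept=S2 S0-0->S0 S0-1->S1 S1-0->S0 S1-1->S2 S2-0->S2 S2-1->S2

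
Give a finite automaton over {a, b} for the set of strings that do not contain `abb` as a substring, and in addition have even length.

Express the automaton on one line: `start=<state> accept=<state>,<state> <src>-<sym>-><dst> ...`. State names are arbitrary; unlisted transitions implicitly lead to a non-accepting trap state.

Handle the two conditions separately and then intersect. One (4 states) tracks partial matches of the forbidden pattern `abb`; the other (2 states) tracks the input length modulo 2. Each combined state is a pair, one component from each; accept when both components accept.
An 8-state machine:
        a   b  
>* q0   q1  q2 
   q1   q3  q4 
   q2   q3  q0 
 * q3   q1  q5 
 * q4   q1  q6 
   q5   q3  q7 
   q6   q7  q7 
   q7   q6  q6 
(> = start, * = accepting)

start=q0 accept=q0,q3,q4 q0-a->q1 q0-b->q2 q1-a->q3 q1-b->q4 q2-a->q3 q2-b->q0 q3-a->q1 q3-b->q5 q4-a->q1 q4-b->q6 q5-a->q3 q5-b->q7 q6-a->q7 q6-b->q7 q7-a->q6 q7-b->q6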